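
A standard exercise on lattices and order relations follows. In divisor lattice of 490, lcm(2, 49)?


Join=lcm.
gcd(2,49)=1
lcm=98


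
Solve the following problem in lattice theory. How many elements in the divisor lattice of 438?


Divisors of 438: [1, 2, 3, 6, 73, 146, 219, 438]
Count: 8


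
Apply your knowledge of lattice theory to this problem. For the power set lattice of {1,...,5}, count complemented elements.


An element a is complemented if some b has a meet b = bottom, a join b = top.
every subset A has complement S\A, so all elements are complemented.
Complemented elements: {}, {1}, {2}, {3}, {4}, {5}, ... (26 more)
Count: 32


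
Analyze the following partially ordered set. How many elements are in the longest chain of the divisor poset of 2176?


A chain is a totally ordered subset; we count the number of elements in a maximum chain.
Compute, for each element x, the size of the longest chain ending at x:
  1: 1
  2: 2
  17: 2
  4: 3
  8: 4
  34: 3
  ...
A maximum chain: 1 < 2 < 4 < 8 < 16 < 32 < 64 < 128 < 2176
Number of elements in the longest chain: 9


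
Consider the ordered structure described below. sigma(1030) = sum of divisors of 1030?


sigma(n) = sum of divisors.
Divisors of 1030: [1, 2, 5, 10, 103, 206, 515, 1030]
Sum = 1872


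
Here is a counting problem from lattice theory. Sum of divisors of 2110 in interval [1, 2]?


Interval [1,2] in divisors of 2110: [1, 2]
Sum = 3


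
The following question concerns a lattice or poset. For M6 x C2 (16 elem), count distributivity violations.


Distributive law: a ^ (b v c) = (a ^ b) v (a ^ c).
Check all 16^3 = 4096 ordered triples (a,b,c).
  e.g. a=(a1,0), b=(a2,0), c=(a3,0): lhs=(a1,0) != rhs=(0,0)
  e.g. a=(a1,0), b=(a2,0), c=(a3,1): lhs=(a1,0) != rhs=(0,0)
Total violating triples: 960


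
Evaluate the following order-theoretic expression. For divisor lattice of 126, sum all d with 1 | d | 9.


Interval [1,9] in divisors of 126: [1, 3, 9]
Sum = 13


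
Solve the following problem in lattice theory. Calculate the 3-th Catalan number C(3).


C(n) = C(2n, n) / (n+1).
C(6, 3) = 20
C(3) = 20 / 4 = 5


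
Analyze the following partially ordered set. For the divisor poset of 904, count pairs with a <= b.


The order relation is {(a,b) : a <= b}, reflexive so it includes (a,a).
Examples: (1,1), (1,113), (1,2), (1,226), (1,4), ...
Total ordered pairs: 30


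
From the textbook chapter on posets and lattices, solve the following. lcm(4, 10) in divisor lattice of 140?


Join=lcm.
gcd(4,10)=2
lcm=20


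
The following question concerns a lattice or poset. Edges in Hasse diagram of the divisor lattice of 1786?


A cover relation a -< b holds when a < b with no c strictly between.
Cover relations:
  1 -< 2
  1 -< 19
  1 -< 47
  2 -< 38
  2 -< 94
  19 -< 38
  19 -< 893
  38 -< 1786
  ...4 more
Total: 12


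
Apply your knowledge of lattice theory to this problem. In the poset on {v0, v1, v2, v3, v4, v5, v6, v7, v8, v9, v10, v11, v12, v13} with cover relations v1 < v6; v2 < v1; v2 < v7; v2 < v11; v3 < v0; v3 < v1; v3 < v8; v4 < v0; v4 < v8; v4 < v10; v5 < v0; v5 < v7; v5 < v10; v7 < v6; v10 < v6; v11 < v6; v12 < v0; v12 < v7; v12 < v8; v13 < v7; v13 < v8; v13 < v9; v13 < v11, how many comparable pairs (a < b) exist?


A comparable pair {a,b} has a < b or b < a in the order.
Count unordered pairs where one element is strictly below the other.
Examples: {v0,v3}, {v0,v4}, {v0,v5}, {v0,v12}, ...
Total comparable pairs: 29


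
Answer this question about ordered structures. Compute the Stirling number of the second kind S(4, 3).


S(n,k) = k*S(n-1,k) + S(n-1,k-1).
S(3,3) = 1, S(3,2) = 3
S(4,3) = 3*1 + 3 = 3 + 3
S(4,3) = 6


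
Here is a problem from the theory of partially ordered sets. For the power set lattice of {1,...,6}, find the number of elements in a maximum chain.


A chain is a totally ordered subset; we count the number of elements in a maximum chain.
Compute, for each element x, the size of the longest chain ending at x:
  {}: 1
  {1}: 2
  {2}: 2
  {3}: 2
  {4}: 2
  {5}: 2
  ...
A maximum chain: {} < {1} < {1,2} < {1,2,3} < {1,2,3,4} < {1,2,3,4,5} < {1,2,3,4,5,6}
Number of elements in the longest chain: 7


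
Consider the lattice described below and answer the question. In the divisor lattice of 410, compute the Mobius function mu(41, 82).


In a divisor lattice, mu(a,b) = mu(b/a) where mu is the classical Mobius function.
b/a = 82/41 = 2
Prime factorization of 2: primes [2]
2 is squarefree with 1 prime factor(s), so mu(2) = (-1)^1 = -1


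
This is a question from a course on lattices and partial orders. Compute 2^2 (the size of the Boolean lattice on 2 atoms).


Power set = 2^n.
2^2 = 4


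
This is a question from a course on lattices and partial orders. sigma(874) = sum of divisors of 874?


sigma(n) = sum of divisors.
Divisors of 874: [1, 2, 19, 23, 38, 46, 437, 874]
Sum = 1440


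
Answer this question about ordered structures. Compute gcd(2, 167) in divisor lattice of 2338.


In a divisor lattice, meet = gcd (greatest common divisor).
By Euclidean algorithm or factoring: gcd(2,167) = 1


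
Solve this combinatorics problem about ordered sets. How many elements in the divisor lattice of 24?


Divisors of 24: [1, 2, 3, 4, 6, 8, 12, 24]
Count: 8


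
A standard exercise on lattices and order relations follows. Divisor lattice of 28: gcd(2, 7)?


Meet=gcd.
gcd(2,7)=1


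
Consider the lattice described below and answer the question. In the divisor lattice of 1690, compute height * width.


Height = length of longest chain minus 1; width = size of largest antichain.
A maximum chain: 1 | 13 | 169 | 845 | 1690  (height 4).
A maximum antichain: {10, 26, 65, 169}  (width 4).
Product = 4 * 4 = 16


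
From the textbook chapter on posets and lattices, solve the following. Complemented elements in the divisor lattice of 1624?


An element a is complemented if some b has a meet b = bottom, a join b = top.
a is complemented iff gcd(a, n/a)=1, i.e. a is a unitary divisor of 1624.
Complemented elements: 1, 7, 8, 29, 56, 203, ... (2 more)
Count: 8


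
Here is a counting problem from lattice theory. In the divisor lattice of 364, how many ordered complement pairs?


Complement pair (a,b): a meet b = bottom, a join b = top.
Here: gcd(a,b)=1 and lcm(a,b)=364, i.e. a*b=364 with a,b coprime.
Pairs found: (1,364), (4,91), (7,52), (13,28), ... (4 more)
Total ordered pairs: 8


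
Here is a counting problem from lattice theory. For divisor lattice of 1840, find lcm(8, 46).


In a divisor lattice, join = lcm (least common multiple).
Compute lcm iteratively: start with first element, then lcm(current, next).
Elements: [8, 46]
lcm(8,46) = 184
Final lcm = 184


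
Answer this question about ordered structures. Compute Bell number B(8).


B(n) = number of set partitions of an n-element set.
B(n) satisfies the recurrence: B(n+1) = sum_k C(n,k)*B(k).
B(8) = 4140


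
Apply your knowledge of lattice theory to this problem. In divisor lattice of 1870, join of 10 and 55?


In a divisor lattice, join = lcm (least common multiple).
gcd(10,55) = 5
lcm(10,55) = 10*55/gcd = 550/5 = 110


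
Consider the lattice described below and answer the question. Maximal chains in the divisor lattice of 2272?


A maximal chain goes from the minimum element to a maximal element via cover relations.
Counting all min-to-max paths in the cover graph.
Total maximal chains: 6


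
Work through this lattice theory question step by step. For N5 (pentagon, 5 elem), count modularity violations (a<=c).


Modular law: if a <= c then a v (b ^ c) = (a v b) ^ c.
Check all triples (a,b,c) with a <= c among 5 elements.
  e.g. a=a, b=c, c=b: lhs=a != rhs=b
Total violating triples: 1


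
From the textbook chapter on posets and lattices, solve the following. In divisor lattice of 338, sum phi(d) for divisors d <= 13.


Divisors of 338 up to 13: [1, 2, 13]
phi values: [1, 1, 12]
Sum = 14


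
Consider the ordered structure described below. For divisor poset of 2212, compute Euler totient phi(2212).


phi(n) = n * prod_{p|n} (1 - 1/p).
Prime divisors of 2212: [2, 7, 79]
phi(2212) = 2212 * (1 - 1/2) * (1 - 1/7) * (1 - 1/79)
phi(2212) = 936


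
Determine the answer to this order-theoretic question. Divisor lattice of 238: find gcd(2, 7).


In a divisor lattice, meet = gcd (greatest common divisor).
By Euclidean algorithm or factoring: gcd(2,7) = 1


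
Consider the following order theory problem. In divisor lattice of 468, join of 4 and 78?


In a divisor lattice, join = lcm (least common multiple).
gcd(4,78) = 2
lcm(4,78) = 4*78/gcd = 312/2 = 156


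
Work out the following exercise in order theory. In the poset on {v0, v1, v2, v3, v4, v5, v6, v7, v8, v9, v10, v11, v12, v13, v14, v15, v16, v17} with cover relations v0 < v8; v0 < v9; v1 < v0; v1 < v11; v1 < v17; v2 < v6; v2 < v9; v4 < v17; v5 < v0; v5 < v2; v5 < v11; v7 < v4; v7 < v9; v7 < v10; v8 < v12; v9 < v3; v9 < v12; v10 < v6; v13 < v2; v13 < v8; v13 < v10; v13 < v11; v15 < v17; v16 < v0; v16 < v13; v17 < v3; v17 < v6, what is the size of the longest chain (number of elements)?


A chain is a totally ordered subset; we count the number of elements in a maximum chain.
Compute, for each element x, the size of the longest chain ending at x:
  v1: 1
  v5: 1
  v7: 1
  v14: 1
  v15: 1
  v16: 1
  ...
A maximum chain: v16 < v13 < v2 < v9 < v3
Number of elements in the longest chain: 5


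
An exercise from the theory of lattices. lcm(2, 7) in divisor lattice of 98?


Join=lcm.
gcd(2,7)=1
lcm=14


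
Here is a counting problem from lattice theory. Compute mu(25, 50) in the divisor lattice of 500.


In a divisor lattice, mu(a,b) = mu(b/a) where mu is the classical Mobius function.
b/a = 50/25 = 2
Prime factorization of 2: primes [2]
2 is squarefree with 1 prime factor(s), so mu(2) = (-1)^1 = -1


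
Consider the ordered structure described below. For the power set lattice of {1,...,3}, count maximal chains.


A maximal chain goes from the minimum element to a maximal element via cover relations.
Counting all min-to-max paths in the cover graph.
Total maximal chains: 6


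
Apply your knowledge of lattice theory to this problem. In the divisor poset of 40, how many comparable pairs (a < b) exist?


A comparable pair {a,b} has a < b or b < a in the order.
Count unordered pairs where one element is strictly below the other.
Examples: {1,2}, {1,4}, {1,5}, {1,8}, ...
Total comparable pairs: 22


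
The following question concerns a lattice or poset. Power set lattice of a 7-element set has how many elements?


Power set = 2^n.
2^7 = 128


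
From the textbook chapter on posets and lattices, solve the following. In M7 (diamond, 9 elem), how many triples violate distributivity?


Distributive law: a ^ (b v c) = (a ^ b) v (a ^ c).
Check all 9^3 = 729 ordered triples (a,b,c).
  e.g. a=a1, b=a2, c=a3: lhs=a1 != rhs=0
  e.g. a=a1, b=a2, c=a4: lhs=a1 != rhs=0
Total violating triples: 210


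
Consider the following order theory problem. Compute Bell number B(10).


B(n) = number of set partitions of an n-element set.
B(n) satisfies the recurrence: B(n+1) = sum_k C(n,k)*B(k).
B(10) = 115975


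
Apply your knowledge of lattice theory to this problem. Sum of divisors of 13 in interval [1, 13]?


Interval [1,13] in divisors of 13: [1, 13]
Sum = 14


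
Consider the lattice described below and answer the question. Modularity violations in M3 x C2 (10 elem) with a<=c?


Modular law: if a <= c then a v (b ^ c) = (a v b) ^ c.
Check all triples (a,b,c) with a <= c among 10 elements.
This lattice is modular (diamonds M_m and their chain-products are modular).
Total violating triples: 0


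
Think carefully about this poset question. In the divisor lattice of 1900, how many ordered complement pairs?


Complement pair (a,b): a meet b = bottom, a join b = top.
Here: gcd(a,b)=1 and lcm(a,b)=1900, i.e. a*b=1900 with a,b coprime.
Pairs found: (1,1900), (4,475), (19,100), (25,76), ... (4 more)
Total ordered pairs: 8


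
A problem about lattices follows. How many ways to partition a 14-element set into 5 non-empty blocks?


S(n,k) = k*S(n-1,k) + S(n-1,k-1).
S(13,5) = 7508501, S(13,4) = 2532530
S(14,5) = 5*7508501 + 2532530 = 37542505 + 2532530
S(14,5) = 40075035


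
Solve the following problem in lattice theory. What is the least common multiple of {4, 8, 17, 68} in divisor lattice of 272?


In a divisor lattice, join = lcm (least common multiple).
Compute lcm iteratively: start with first element, then lcm(current, next).
Elements: [4, 8, 17, 68]
lcm(4,8) = 8
lcm(8,17) = 136
lcm(136,68) = 136
Final lcm = 136


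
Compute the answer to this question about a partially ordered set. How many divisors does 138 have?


Divisors of 138: [1, 2, 3, 6, 23, 46, 69, 138]
Count: 8


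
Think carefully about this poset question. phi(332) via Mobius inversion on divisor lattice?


phi(n) = n * prod_{p|n} (1 - 1/p).
Prime divisors of 332: [2, 83]
phi(332) = 332 * (1 - 1/2) * (1 - 1/83)
phi(332) = 164


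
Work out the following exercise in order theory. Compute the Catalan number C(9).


C(n) = C(2n, n) / (n+1).
C(18, 9) = 48620
C(9) = 48620 / 10 = 4862


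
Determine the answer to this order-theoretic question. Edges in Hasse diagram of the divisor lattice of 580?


A cover relation a -< b holds when a < b with no c strictly between.
Cover relations:
  1 -< 2
  1 -< 5
  1 -< 29
  2 -< 4
  2 -< 10
  2 -< 58
  4 -< 20
  4 -< 116
  ...12 more
Total: 20


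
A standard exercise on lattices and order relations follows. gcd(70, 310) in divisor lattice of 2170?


Meet=gcd.
gcd(70,310)=10


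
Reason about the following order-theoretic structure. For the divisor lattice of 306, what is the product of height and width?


Height = length of longest chain minus 1; width = size of largest antichain.
A maximum chain: 1 | 17 | 51 | 153 | 306  (height 4).
A maximum antichain: {6, 9, 34, 51}  (width 4).
Product = 4 * 4 = 16


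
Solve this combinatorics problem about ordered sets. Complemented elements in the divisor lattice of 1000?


An element a is complemented if some b has a meet b = bottom, a join b = top.
a is complemented iff gcd(a, n/a)=1, i.e. a is a unitary divisor of 1000.
Complemented elements: 1, 8, 125, 1000
Count: 4


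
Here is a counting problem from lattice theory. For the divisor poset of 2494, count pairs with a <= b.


The order relation is {(a,b) : a <= b}, reflexive so it includes (a,a).
Examples: (1,1), (1,1247), (1,2), (1,2494), (1,29), ...
Total ordered pairs: 27


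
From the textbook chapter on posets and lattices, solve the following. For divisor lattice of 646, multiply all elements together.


Divisors of 646: [1, 2, 17, 19, 34, 38, 323, 646]
Product = n^(d(n)/2) = 646^(8/2)
Product = 174152643856


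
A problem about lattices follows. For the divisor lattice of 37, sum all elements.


sigma(n) = sum of divisors.
Divisors of 37: [1, 37]
Sum = 38


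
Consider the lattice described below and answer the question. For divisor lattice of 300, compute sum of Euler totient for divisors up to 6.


Divisors of 300 up to 6: [1, 2, 3, 4, 5, 6]
phi values: [1, 1, 2, 2, 4, 2]
Sum = 12


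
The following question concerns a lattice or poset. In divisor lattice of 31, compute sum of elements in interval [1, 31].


Interval [1,31] in divisors of 31: [1, 31]
Sum = 32


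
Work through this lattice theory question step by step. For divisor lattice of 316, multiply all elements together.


Divisors of 316: [1, 2, 4, 79, 158, 316]
Product = n^(d(n)/2) = 316^(6/2)
Product = 31554496


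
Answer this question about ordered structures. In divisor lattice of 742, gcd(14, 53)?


Meet=gcd.
gcd(14,53)=1


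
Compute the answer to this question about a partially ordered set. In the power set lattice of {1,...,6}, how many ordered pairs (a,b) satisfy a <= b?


The order relation is {(a,b) : a <= b}, reflexive so it includes (a,a).
Examples: ({},{}), ({},{1,2}), ({},{1,2,3}), ({},{1,2,3,4}), ({},{1,2,3,4,5}), ...
Total ordered pairs: 729


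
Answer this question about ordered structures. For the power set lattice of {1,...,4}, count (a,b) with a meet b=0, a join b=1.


Complement pair (a,b): a meet b = bottom, a join b = top.
Here: A intersect B = {} and A union B = {1,...,4}.
Pairs found: ({},{1,2,3,4}), ({1},{2,3,4}), ({2},{1,3,4}), ({3},{1,2,4}), ... (12 more)
Total ordered pairs: 16


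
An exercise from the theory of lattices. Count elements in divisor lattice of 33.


Divisors of 33: [1, 3, 11, 33]
Count: 4


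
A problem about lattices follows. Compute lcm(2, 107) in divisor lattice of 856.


In a divisor lattice, join = lcm (least common multiple).
gcd(2,107) = 1
lcm(2,107) = 2*107/gcd = 214/1 = 214


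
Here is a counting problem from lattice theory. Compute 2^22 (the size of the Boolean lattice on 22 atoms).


Power set = 2^n.
2^22 = 4194304


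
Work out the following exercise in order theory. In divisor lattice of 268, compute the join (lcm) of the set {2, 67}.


In a divisor lattice, join = lcm (least common multiple).
Compute lcm iteratively: start with first element, then lcm(current, next).
Elements: [2, 67]
lcm(2,67) = 134
Final lcm = 134


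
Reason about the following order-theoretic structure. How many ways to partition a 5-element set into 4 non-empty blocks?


S(n,k) = k*S(n-1,k) + S(n-1,k-1).
S(4,4) = 1, S(4,3) = 6
S(5,4) = 4*1 + 6 = 4 + 6
S(5,4) = 10


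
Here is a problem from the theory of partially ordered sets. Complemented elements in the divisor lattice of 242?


An element a is complemented if some b has a meet b = bottom, a join b = top.
a is complemented iff gcd(a, n/a)=1, i.e. a is a unitary divisor of 242.
Complemented elements: 1, 2, 121, 242
Count: 4


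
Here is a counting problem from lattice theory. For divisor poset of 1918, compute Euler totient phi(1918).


phi(n) = n * prod_{p|n} (1 - 1/p).
Prime divisors of 1918: [2, 7, 137]
phi(1918) = 1918 * (1 - 1/2) * (1 - 1/7) * (1 - 1/137)
phi(1918) = 816


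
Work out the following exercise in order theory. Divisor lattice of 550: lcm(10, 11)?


Join=lcm.
gcd(10,11)=1
lcm=110


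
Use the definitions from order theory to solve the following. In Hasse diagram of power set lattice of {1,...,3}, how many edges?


A cover relation a -< b holds when a < b with no c strictly between.
Cover relations:
  {} -< {1}
  {} -< {2}
  {} -< {3}
  {1} -< {1,2}
  {1} -< {1,3}
  {2} -< {1,2}
  {2} -< {2,3}
  {3} -< {1,3}
  ...4 more
Total: 12


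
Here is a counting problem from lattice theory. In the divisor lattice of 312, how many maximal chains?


A maximal chain goes from the minimum element to a maximal element via cover relations.
Counting all min-to-max paths in the cover graph.
Total maximal chains: 20


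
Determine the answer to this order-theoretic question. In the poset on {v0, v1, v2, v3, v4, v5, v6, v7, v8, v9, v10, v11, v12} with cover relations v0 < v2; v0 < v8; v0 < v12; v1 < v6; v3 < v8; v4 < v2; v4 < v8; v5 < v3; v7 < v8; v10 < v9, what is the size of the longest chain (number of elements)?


A chain is a totally ordered subset; we count the number of elements in a maximum chain.
Compute, for each element x, the size of the longest chain ending at x:
  v0: 1
  v1: 1
  v4: 1
  v5: 1
  v7: 1
  v10: 1
  ...
A maximum chain: v5 < v3 < v8
Number of elements in the longest chain: 3


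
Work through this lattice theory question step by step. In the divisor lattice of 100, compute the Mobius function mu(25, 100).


In a divisor lattice, mu(a,b) = mu(b/a) where mu is the classical Mobius function.
b/a = 100/25 = 4
Prime factorization of 4: primes [2]
4 is not squarefree, so mu(4) = 0


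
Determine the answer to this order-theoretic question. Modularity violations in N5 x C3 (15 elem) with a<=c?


Modular law: if a <= c then a v (b ^ c) = (a v b) ^ c.
Check all triples (a,b,c) with a <= c among 15 elements.
  e.g. a=(a,0), b=(c,0), c=(b,0): lhs=(a,0) != rhs=(b,0)
  e.g. a=(a,0), b=(c,1), c=(b,0): lhs=(a,0) != rhs=(b,0)
Total violating triples: 18


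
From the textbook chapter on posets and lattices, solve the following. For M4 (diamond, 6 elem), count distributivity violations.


Distributive law: a ^ (b v c) = (a ^ b) v (a ^ c).
Check all 6^3 = 216 ordered triples (a,b,c).
  e.g. a=a1, b=a2, c=a3: lhs=a1 != rhs=0
  e.g. a=a1, b=a2, c=a4: lhs=a1 != rhs=0
Total violating triples: 24


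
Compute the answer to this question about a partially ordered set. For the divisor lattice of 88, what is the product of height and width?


Height = length of longest chain minus 1; width = size of largest antichain.
A maximum chain: 1 | 11 | 22 | 44 | 88  (height 4).
A maximum antichain: {2, 11}  (width 2).
Product = 4 * 2 = 8


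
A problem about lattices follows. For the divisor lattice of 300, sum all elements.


sigma(n) = sum of divisors.
Divisors of 300: [1, 2, 3, 4, 5, 6, 10, 12, 15, 20, 25, 30, 50, 60, 75, 100, 150, 300]
Sum = 868


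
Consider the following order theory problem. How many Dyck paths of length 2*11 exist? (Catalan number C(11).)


C(n) = C(2n, n) / (n+1).
C(22, 11) = 705432
C(11) = 705432 / 12 = 58786


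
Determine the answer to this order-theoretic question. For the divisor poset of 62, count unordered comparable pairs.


A comparable pair {a,b} has a < b or b < a in the order.
Count unordered pairs where one element is strictly below the other.
Examples: {1,2}, {1,31}, {1,62}, {2,62}, ...
Total comparable pairs: 5


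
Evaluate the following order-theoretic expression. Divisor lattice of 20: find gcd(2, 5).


In a divisor lattice, meet = gcd (greatest common divisor).
By Euclidean algorithm or factoring: gcd(2,5) = 1


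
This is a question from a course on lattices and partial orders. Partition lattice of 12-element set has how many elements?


B(n) = number of set partitions of an n-element set.
B(n) satisfies the recurrence: B(n+1) = sum_k C(n,k)*B(k).
B(12) = 4213597


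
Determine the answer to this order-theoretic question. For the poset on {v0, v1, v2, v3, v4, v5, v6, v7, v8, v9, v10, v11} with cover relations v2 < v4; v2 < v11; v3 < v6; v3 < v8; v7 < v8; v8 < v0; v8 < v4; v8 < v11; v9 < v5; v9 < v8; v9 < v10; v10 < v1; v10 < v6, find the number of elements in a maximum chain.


A chain is a totally ordered subset; we count the number of elements in a maximum chain.
Compute, for each element x, the size of the longest chain ending at x:
  v2: 1
  v3: 1
  v7: 1
  v9: 1
  v5: 2
  v10: 2
  ...
A maximum chain: v3 < v8 < v0
Number of elements in the longest chain: 3


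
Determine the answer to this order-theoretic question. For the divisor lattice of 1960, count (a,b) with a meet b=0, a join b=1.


Complement pair (a,b): a meet b = bottom, a join b = top.
Here: gcd(a,b)=1 and lcm(a,b)=1960, i.e. a*b=1960 with a,b coprime.
Pairs found: (1,1960), (5,392), (8,245), (40,49), ... (4 more)
Total ordered pairs: 8


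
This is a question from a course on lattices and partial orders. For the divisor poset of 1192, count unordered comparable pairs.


A comparable pair {a,b} has a < b or b < a in the order.
Count unordered pairs where one element is strictly below the other.
Examples: {1,2}, {1,4}, {1,8}, {1,149}, ...
Total comparable pairs: 22


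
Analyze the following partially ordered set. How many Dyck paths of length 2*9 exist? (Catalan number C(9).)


C(n) = C(2n, n) / (n+1).
C(18, 9) = 48620
C(9) = 48620 / 10 = 4862


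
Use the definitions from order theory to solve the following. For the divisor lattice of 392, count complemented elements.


An element a is complemented if some b has a meet b = bottom, a join b = top.
a is complemented iff gcd(a, n/a)=1, i.e. a is a unitary divisor of 392.
Complemented elements: 1, 8, 49, 392
Count: 4


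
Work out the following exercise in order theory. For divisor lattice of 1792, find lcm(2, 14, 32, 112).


In a divisor lattice, join = lcm (least common multiple).
Compute lcm iteratively: start with first element, then lcm(current, next).
Elements: [2, 14, 32, 112]
lcm(2,14) = 14
lcm(14,32) = 224
lcm(224,112) = 224
Final lcm = 224


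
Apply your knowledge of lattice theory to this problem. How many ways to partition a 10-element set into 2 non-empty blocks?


S(n,k) = k*S(n-1,k) + S(n-1,k-1).
S(9,2) = 255, S(9,1) = 1
S(10,2) = 2*255 + 1 = 510 + 1
S(10,2) = 511


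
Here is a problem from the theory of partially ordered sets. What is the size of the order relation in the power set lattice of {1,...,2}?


The order relation is {(a,b) : a <= b}, reflexive so it includes (a,a).
Examples: ({},{}), ({},{1,2}), ({},{1}), ({},{2}), ({1,2},{1,2}), ...
Total ordered pairs: 9


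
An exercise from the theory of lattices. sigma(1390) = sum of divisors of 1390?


sigma(n) = sum of divisors.
Divisors of 1390: [1, 2, 5, 10, 139, 278, 695, 1390]
Sum = 2520


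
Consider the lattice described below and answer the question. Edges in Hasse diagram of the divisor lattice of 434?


A cover relation a -< b holds when a < b with no c strictly between.
Cover relations:
  1 -< 2
  1 -< 7
  1 -< 31
  2 -< 14
  2 -< 62
  7 -< 14
  7 -< 217
  14 -< 434
  ...4 more
Total: 12


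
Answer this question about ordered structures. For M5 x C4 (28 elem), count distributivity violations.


Distributive law: a ^ (b v c) = (a ^ b) v (a ^ c).
Check all 28^3 = 21952 ordered triples (a,b,c).
  e.g. a=(a1,0), b=(a2,0), c=(a3,0): lhs=(a1,0) != rhs=(0,0)
  e.g. a=(a1,0), b=(a2,0), c=(a3,1): lhs=(a1,0) != rhs=(0,0)
Total violating triples: 3840


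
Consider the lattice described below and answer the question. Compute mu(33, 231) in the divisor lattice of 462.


In a divisor lattice, mu(a,b) = mu(b/a) where mu is the classical Mobius function.
b/a = 231/33 = 7
Prime factorization of 7: primes [7]
7 is squarefree with 1 prime factor(s), so mu(7) = (-1)^1 = -1


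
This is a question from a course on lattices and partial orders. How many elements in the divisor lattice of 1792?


Divisors of 1792: [1, 2, 4, 7, 8, 14, 16, 28, 32, 56, 64, 112, 128, 224, 256, 448, 896, 1792]
Count: 18


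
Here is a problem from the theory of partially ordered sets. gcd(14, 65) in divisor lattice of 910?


Meet=gcd.
gcd(14,65)=1


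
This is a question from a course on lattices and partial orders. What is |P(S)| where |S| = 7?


Power set = 2^n.
2^7 = 128


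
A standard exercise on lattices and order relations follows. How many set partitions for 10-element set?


B(n) = number of set partitions of an n-element set.
B(n) satisfies the recurrence: B(n+1) = sum_k C(n,k)*B(k).
B(10) = 115975


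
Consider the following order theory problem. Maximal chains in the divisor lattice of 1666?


A maximal chain goes from the minimum element to a maximal element via cover relations.
Counting all min-to-max paths in the cover graph.
Total maximal chains: 12


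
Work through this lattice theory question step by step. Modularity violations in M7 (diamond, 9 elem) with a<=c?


Modular law: if a <= c then a v (b ^ c) = (a v b) ^ c.
Check all triples (a,b,c) with a <= c among 9 elements.
This lattice is modular (diamonds M_m and their chain-products are modular).
Total violating triples: 0


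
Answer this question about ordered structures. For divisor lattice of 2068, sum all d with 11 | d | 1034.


Interval [11,1034] in divisors of 2068: [11, 22, 517, 1034]
Sum = 1584


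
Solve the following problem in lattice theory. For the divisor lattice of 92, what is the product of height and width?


Height = length of longest chain minus 1; width = size of largest antichain.
A maximum chain: 1 | 23 | 46 | 92  (height 3).
A maximum antichain: {2, 23}  (width 2).
Product = 3 * 2 = 6


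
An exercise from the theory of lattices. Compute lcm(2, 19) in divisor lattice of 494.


In a divisor lattice, join = lcm (least common multiple).
gcd(2,19) = 1
lcm(2,19) = 2*19/gcd = 38/1 = 38


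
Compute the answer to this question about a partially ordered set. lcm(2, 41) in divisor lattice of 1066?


Join=lcm.
gcd(2,41)=1
lcm=82


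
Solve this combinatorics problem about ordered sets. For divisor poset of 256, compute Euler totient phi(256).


phi(n) = n * prod_{p|n} (1 - 1/p).
Prime divisors of 256: [2]
phi(256) = 256 * (1 - 1/2)
phi(256) = 128


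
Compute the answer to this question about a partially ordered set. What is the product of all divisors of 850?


Divisors of 850: [1, 2, 5, 10, 17, 25, 34, 50, 85, 170, 425, 850]
Product = n^(d(n)/2) = 850^(12/2)
Product = 377149515625000000


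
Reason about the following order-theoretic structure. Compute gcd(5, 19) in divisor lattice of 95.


In a divisor lattice, meet = gcd (greatest common divisor).
By Euclidean algorithm or factoring: gcd(5,19) = 1


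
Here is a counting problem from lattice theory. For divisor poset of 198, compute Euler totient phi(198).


phi(n) = n * prod_{p|n} (1 - 1/p).
Prime divisors of 198: [2, 3, 11]
phi(198) = 198 * (1 - 1/2) * (1 - 1/3) * (1 - 1/11)
phi(198) = 60


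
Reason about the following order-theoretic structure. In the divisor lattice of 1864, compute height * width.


Height = length of longest chain minus 1; width = size of largest antichain.
A maximum chain: 1 | 233 | 466 | 932 | 1864  (height 4).
A maximum antichain: {2, 233}  (width 2).
Product = 4 * 2 = 8


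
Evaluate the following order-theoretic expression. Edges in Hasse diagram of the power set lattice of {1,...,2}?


A cover relation a -< b holds when a < b with no c strictly between.
Cover relations:
  {} -< {1}
  {} -< {2}
  {1} -< {1,2}
  {2} -< {1,2}
Total: 4


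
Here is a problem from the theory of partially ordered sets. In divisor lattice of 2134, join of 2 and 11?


In a divisor lattice, join = lcm (least common multiple).
gcd(2,11) = 1
lcm(2,11) = 2*11/gcd = 22/1 = 22


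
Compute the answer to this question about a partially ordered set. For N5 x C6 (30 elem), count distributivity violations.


Distributive law: a ^ (b v c) = (a ^ b) v (a ^ c).
Check all 30^3 = 27000 ordered triples (a,b,c).
  e.g. a=(b,0), b=(a,0), c=(c,0): lhs=(b,0) != rhs=(a,0)
  e.g. a=(b,0), b=(a,0), c=(c,1): lhs=(b,0) != rhs=(a,0)
Total violating triples: 432


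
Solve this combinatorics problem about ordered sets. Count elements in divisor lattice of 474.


Divisors of 474: [1, 2, 3, 6, 79, 158, 237, 474]
Count: 8


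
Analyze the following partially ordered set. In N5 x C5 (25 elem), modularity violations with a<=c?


Modular law: if a <= c then a v (b ^ c) = (a v b) ^ c.
Check all triples (a,b,c) with a <= c among 25 elements.
  e.g. a=(a,0), b=(c,0), c=(b,0): lhs=(a,0) != rhs=(b,0)
  e.g. a=(a,0), b=(c,1), c=(b,0): lhs=(a,0) != rhs=(b,0)
Total violating triples: 75


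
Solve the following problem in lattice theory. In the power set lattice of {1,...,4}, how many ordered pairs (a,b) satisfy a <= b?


The order relation is {(a,b) : a <= b}, reflexive so it includes (a,a).
Examples: ({},{}), ({},{1,2}), ({},{1,2,3}), ({},{1,2,3,4}), ({},{1,2,4}), ...
Total ordered pairs: 81


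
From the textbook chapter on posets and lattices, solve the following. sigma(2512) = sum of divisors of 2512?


sigma(n) = sum of divisors.
Divisors of 2512: [1, 2, 4, 8, 16, 157, 314, 628, 1256, 2512]
Sum = 4898


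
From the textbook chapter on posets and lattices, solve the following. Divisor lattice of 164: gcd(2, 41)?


Meet=gcd.
gcd(2,41)=1


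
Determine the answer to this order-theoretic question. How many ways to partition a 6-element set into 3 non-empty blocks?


S(n,k) = k*S(n-1,k) + S(n-1,k-1).
S(5,3) = 25, S(5,2) = 15
S(6,3) = 3*25 + 15 = 75 + 15
S(6,3) = 90


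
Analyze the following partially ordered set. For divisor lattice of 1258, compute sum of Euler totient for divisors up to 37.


Divisors of 1258 up to 37: [1, 2, 17, 34, 37]
phi values: [1, 1, 16, 16, 36]
Sum = 70


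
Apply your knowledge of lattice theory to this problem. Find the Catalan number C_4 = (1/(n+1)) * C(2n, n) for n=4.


C(n) = C(2n, n) / (n+1).
C(8, 4) = 70
C(4) = 70 / 5 = 14


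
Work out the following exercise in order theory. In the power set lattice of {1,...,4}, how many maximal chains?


A maximal chain goes from the minimum element to a maximal element via cover relations.
Counting all min-to-max paths in the cover graph.
Total maximal chains: 24


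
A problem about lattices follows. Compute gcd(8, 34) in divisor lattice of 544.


In a divisor lattice, meet = gcd (greatest common divisor).
By Euclidean algorithm or factoring: gcd(8,34) = 2


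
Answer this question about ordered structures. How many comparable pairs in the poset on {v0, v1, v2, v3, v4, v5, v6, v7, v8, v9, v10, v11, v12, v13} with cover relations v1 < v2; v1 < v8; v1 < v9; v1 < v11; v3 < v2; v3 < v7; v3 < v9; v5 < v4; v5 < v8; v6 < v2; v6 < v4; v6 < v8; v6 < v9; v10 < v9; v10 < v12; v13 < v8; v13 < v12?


A comparable pair {a,b} has a < b or b < a in the order.
Count unordered pairs where one element is strictly below the other.
Examples: {v1,v2}, {v1,v8}, {v1,v9}, {v1,v11}, ...
Total comparable pairs: 17


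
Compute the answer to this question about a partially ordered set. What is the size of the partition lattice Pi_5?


B(n) = number of set partitions of an n-element set.
B(n) satisfies the recurrence: B(n+1) = sum_k C(n,k)*B(k).
B(5) = 52


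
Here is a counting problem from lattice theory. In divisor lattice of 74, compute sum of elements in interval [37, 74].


Interval [37,74] in divisors of 74: [37, 74]
Sum = 111


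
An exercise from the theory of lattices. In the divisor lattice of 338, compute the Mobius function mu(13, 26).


In a divisor lattice, mu(a,b) = mu(b/a) where mu is the classical Mobius function.
b/a = 26/13 = 2
Prime factorization of 2: primes [2]
2 is squarefree with 1 prime factor(s), so mu(2) = (-1)^1 = -1


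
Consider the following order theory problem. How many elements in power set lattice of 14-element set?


Power set = 2^n.
2^14 = 16384


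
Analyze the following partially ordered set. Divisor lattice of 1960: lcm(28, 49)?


Join=lcm.
gcd(28,49)=7
lcm=196


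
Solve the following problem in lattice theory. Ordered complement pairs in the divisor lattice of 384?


Complement pair (a,b): a meet b = bottom, a join b = top.
Here: gcd(a,b)=1 and lcm(a,b)=384, i.e. a*b=384 with a,b coprime.
Pairs found: (1,384), (3,128), (128,3), (384,1)
Total ordered pairs: 4


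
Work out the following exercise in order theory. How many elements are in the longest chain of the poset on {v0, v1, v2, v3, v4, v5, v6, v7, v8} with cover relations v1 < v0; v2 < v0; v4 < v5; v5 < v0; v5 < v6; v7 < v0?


A chain is a totally ordered subset; we count the number of elements in a maximum chain.
Compute, for each element x, the size of the longest chain ending at x:
  v1: 1
  v2: 1
  v3: 1
  v4: 1
  v7: 1
  v8: 1
  ...
A maximum chain: v4 < v5 < v0
Number of elements in the longest chain: 3


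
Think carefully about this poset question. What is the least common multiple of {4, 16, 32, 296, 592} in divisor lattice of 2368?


In a divisor lattice, join = lcm (least common multiple).
Compute lcm iteratively: start with first element, then lcm(current, next).
Elements: [4, 16, 32, 296, 592]
lcm(4,16) = 16
lcm(16,32) = 32
lcm(32,296) = 1184
lcm(1184,592) = 1184
Final lcm = 1184


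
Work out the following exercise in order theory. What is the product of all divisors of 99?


Divisors of 99: [1, 3, 9, 11, 33, 99]
Product = n^(d(n)/2) = 99^(6/2)
Product = 970299


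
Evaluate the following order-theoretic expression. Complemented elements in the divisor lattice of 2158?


An element a is complemented if some b has a meet b = bottom, a join b = top.
a is complemented iff gcd(a, n/a)=1, i.e. a is a unitary divisor of 2158.
Complemented elements: 1, 2, 13, 26, 83, 166, ... (2 more)
Count: 8


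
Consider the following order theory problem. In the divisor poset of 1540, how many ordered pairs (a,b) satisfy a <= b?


The order relation is {(a,b) : a <= b}, reflexive so it includes (a,a).
Examples: (1,1), (1,10), (1,11), (1,110), (1,14), ...
Total ordered pairs: 162


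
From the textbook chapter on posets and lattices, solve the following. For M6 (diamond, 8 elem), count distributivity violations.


Distributive law: a ^ (b v c) = (a ^ b) v (a ^ c).
Check all 8^3 = 512 ordered triples (a,b,c).
  e.g. a=a1, b=a2, c=a3: lhs=a1 != rhs=0
  e.g. a=a1, b=a2, c=a4: lhs=a1 != rhs=0
Total violating triples: 120


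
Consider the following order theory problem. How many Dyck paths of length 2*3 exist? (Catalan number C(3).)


C(n) = C(2n, n) / (n+1).
C(6, 3) = 20
C(3) = 20 / 4 = 5


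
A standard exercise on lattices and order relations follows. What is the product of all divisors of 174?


Divisors of 174: [1, 2, 3, 6, 29, 58, 87, 174]
Product = n^(d(n)/2) = 174^(8/2)
Product = 916636176


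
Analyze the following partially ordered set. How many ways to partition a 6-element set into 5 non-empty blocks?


S(n,k) = k*S(n-1,k) + S(n-1,k-1).
S(5,5) = 1, S(5,4) = 10
S(6,5) = 5*1 + 10 = 5 + 10
S(6,5) = 15


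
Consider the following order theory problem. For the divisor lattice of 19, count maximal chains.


A maximal chain goes from the minimum element to a maximal element via cover relations.
Counting all min-to-max paths in the cover graph.
Total maximal chains: 1


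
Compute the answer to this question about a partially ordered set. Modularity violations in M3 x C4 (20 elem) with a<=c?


Modular law: if a <= c then a v (b ^ c) = (a v b) ^ c.
Check all triples (a,b,c) with a <= c among 20 elements.
This lattice is modular (diamonds M_m and their chain-products are modular).
Total violating triples: 0


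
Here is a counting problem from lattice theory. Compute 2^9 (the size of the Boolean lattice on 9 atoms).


Power set = 2^n.
2^9 = 512


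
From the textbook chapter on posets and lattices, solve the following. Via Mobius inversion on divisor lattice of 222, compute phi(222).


phi(n) = n * prod_{p|n} (1 - 1/p).
Prime divisors of 222: [2, 3, 37]
phi(222) = 222 * (1 - 1/2) * (1 - 1/3) * (1 - 1/37)
phi(222) = 72


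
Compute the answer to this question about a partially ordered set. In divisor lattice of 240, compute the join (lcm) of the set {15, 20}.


In a divisor lattice, join = lcm (least common multiple).
Compute lcm iteratively: start with first element, then lcm(current, next).
Elements: [15, 20]
lcm(15,20) = 60
Final lcm = 60


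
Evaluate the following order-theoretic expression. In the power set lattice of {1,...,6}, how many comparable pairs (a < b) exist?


A comparable pair {a,b} has a < b or b < a in the order.
Count unordered pairs where one element is strictly below the other.
Examples: {{},{1}}, {{},{2}}, {{},{3}}, {{},{4}}, ...
Total comparable pairs: 665


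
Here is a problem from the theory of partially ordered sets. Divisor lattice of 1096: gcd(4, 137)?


Meet=gcd.
gcd(4,137)=1


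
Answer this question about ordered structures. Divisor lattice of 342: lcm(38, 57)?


Join=lcm.
gcd(38,57)=19
lcm=114


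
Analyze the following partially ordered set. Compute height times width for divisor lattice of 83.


Height = length of longest chain minus 1; width = size of largest antichain.
A maximum chain: 1 | 83  (height 1).
A maximum antichain: {1}  (width 1).
Product = 1 * 1 = 1


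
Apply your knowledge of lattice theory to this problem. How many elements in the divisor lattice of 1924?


Divisors of 1924: [1, 2, 4, 13, 26, 37, 52, 74, 148, 481, 962, 1924]
Count: 12


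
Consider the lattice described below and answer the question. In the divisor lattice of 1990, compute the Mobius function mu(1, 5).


In a divisor lattice, mu(a,b) = mu(b/a) where mu is the classical Mobius function.
b/a = 5/1 = 5
Prime factorization of 5: primes [5]
5 is squarefree with 1 prime factor(s), so mu(5) = (-1)^1 = -1
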